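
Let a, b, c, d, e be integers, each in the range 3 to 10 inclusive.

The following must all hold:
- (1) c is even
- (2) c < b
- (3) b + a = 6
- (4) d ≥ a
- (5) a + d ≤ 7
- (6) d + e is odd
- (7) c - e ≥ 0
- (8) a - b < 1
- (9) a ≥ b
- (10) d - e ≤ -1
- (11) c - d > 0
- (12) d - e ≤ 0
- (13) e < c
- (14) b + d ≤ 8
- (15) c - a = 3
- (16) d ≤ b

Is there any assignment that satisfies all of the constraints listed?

Unsatisfiable

Constraints 2, 4, 9, 10, and 13 give e < c, c < b, b ≤ a, a ≤ d, d < e. Chaining: e < c < b ≤ a ≤ d < e, which forces e < e — impossible.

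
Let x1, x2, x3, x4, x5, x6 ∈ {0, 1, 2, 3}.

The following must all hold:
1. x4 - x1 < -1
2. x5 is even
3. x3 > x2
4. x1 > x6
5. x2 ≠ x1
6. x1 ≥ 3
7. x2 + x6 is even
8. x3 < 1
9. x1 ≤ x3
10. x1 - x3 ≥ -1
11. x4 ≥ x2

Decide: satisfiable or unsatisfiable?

From constraints 6 and 9: x3 ≥ x1 and x1 ≥ 3, so x3 ≥ 3. From constraint 8: x3 ≤ 0. But 0 < 3, so no value of x3 works.

Unsatisfiable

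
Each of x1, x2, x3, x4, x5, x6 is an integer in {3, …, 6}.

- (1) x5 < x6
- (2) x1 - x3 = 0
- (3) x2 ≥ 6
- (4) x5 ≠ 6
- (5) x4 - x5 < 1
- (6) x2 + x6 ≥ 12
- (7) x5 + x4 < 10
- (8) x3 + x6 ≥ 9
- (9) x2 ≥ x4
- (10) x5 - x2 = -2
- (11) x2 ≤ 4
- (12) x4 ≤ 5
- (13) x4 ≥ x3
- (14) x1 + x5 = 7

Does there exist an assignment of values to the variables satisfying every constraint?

Unsatisfiable

From constraint 3: x2 ≥ 6. From constraint 11: x2 ≤ 4. But 4 < 6, so no value of x2 works.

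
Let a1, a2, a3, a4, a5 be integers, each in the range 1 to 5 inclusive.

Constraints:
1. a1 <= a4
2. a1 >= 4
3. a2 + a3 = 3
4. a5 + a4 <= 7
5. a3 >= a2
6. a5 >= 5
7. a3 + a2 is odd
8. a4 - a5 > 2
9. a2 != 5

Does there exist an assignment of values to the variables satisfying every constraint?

From constraint 6: a5 ≥ 5. From constraints 1 and 2: a4 ≥ a1 ≥ 4. Hence a5 + a4 ≥ 9. But constraint 4 requires a5 + a4 ≤ 7, and 7 < 9. Contradiction.

Unsatisfiable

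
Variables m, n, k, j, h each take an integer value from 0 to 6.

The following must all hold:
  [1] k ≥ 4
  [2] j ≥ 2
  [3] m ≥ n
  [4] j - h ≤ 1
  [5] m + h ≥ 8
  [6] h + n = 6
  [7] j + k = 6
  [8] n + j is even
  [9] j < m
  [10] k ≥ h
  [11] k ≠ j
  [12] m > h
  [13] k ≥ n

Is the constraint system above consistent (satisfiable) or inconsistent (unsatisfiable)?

Satisfiable

One satisfying assignment is m = 6, n = 4, k = 4, j = 2, h = 2.
For the less obvious constraints — constraint 4: j - h = 0; constraint 5: m + h = 8 — and the others hold by inspection.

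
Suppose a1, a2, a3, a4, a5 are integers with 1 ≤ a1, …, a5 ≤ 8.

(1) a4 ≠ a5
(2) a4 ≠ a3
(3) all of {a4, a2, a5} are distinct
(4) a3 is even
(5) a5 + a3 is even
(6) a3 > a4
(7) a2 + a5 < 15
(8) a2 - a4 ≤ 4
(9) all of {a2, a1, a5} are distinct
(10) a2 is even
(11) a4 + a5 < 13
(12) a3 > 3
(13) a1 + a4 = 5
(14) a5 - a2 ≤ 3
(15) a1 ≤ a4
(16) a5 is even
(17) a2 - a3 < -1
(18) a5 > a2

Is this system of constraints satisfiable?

Satisfiable

Take a1 = 1, a2 = 6, a3 = 8, a4 = 4, a5 = 8. Then constraint 7: a2 + a5 = 14; constraint 8: a2 - a4 = 2; constraint 11: a4 + a5 = 12, and every other listed constraint is also met.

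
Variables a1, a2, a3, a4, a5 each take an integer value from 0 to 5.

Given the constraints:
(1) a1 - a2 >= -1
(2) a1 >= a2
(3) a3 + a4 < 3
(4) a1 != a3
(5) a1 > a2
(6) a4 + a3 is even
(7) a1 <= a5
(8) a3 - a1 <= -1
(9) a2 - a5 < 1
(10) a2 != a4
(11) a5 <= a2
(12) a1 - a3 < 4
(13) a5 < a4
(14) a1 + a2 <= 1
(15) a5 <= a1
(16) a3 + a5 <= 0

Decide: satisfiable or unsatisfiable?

Unsatisfiable

Constraints 5, 7, and 11 give a1 ≤ a5, a5 ≤ a2, a2 < a1. Chaining: a1 ≤ a5 ≤ a2 < a1, which forces a1 < a1 — impossible.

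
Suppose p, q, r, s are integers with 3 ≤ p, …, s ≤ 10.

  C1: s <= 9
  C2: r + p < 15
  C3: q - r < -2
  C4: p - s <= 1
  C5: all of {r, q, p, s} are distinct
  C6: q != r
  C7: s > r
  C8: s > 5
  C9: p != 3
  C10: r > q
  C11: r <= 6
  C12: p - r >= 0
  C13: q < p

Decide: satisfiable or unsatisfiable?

Satisfiable

One satisfying assignment is p = 8, q = 3, r = 6, s = 9.
For the less obvious constraints — constraint 2: r + p = 14; constraint 3: q - r = -3; constraint 4: p - s = -1 — and the others hold by inspection.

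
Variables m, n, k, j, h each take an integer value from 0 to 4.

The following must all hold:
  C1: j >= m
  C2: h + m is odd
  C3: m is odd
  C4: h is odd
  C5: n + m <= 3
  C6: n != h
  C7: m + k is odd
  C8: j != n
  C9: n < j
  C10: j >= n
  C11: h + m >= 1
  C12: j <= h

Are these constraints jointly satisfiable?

Unsatisfiable

Constraint 4 makes h odd and constraint 3 makes m odd, so h + m must be even. Constraint 2 says h + m is odd — contradiction.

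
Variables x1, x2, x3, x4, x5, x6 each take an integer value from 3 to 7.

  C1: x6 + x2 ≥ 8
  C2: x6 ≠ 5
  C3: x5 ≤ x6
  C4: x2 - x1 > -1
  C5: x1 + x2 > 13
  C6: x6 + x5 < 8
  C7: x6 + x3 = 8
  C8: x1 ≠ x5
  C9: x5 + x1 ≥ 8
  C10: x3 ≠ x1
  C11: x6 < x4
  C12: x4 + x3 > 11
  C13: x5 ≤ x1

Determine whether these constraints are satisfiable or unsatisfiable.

Take x1 = 7, x2 = 7, x3 = 5, x4 = 7, x5 = 3, x6 = 3. Then constraint 1: x6 + x2 = 10; constraint 4: x2 - x1 = 0, and every other listed constraint is also met.

Satisfiable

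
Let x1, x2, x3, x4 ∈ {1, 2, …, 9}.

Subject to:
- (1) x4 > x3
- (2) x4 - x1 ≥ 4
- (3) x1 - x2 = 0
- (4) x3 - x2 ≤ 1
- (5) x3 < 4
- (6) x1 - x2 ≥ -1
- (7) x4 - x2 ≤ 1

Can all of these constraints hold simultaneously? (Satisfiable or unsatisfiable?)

Constraints 2, 6, and 7 give x1 − x2 ≥ -1, x2 − x4 ≥ -1, x4 − x1 ≥ 4.
Adding all 3 inequalities: the left sides telescope to 0, and the right sides sum to (-1) + (-1) + 4 = 2. So 0 ≥ 2, which is false.

Unsatisfiable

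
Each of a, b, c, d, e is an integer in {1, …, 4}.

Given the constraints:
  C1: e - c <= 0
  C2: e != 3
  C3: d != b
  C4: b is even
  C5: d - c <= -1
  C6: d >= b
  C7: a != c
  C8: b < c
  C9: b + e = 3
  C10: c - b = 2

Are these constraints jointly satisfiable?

Satisfiable

Take a = 1, b = 2, c = 4, d = 3, e = 1. Then constraint 1: e - c = -3; constraint 5: d - c = -1, and every other listed constraint is also met.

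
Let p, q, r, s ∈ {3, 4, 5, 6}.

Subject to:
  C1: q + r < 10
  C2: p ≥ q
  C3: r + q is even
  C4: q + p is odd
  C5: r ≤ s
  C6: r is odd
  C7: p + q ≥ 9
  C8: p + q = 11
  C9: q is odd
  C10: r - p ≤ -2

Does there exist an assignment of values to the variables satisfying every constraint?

Satisfiable

Setting (p, q, r, s) = (6, 5, 3, 6) satisfies everything: constraint 1: q + r = 8; constraint 7: p + q = 11; constraint 8: p + q = 11, and the others follow.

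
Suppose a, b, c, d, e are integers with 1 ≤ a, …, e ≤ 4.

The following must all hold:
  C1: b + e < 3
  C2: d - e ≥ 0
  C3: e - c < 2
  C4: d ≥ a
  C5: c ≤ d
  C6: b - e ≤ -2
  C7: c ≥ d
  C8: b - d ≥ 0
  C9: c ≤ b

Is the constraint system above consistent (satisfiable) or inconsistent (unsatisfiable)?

Constraints 2, 6, and 8 give e − b ≥ 2, b − d ≥ 0, d − e ≥ 0.
Adding all 3 inequalities: the left sides telescope to 0, and the right sides sum to 2 + 0 + 0 = 2. So 0 ≥ 2, which is false.

Unsatisfiable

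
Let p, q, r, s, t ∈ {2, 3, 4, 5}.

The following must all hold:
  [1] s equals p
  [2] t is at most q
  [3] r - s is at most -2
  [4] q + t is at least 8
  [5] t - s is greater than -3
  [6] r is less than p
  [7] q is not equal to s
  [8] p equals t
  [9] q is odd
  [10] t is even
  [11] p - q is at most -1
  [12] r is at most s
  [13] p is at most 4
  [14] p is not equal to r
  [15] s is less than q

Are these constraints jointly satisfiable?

Satisfiable

Take p = 4, q = 5, r = 2, s = 4, t = 4. Then constraint 3: r - s = -2; constraint 4: q + t = 9, and every other listed constraint is also met.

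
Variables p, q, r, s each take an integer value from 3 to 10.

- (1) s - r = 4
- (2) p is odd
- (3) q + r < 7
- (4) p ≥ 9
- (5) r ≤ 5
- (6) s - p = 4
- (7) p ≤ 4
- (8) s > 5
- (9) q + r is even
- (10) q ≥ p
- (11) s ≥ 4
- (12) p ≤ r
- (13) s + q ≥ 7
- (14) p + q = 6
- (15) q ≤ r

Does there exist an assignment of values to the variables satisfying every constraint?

From constraints 4 and 10: q ≥ p and p ≥ 9, so q ≥ 9. From constraints 5 and 15: q ≤ r and r ≤ 5, so q ≤ 5. But 5 < 9, so no value of q works.

Unsatisfiable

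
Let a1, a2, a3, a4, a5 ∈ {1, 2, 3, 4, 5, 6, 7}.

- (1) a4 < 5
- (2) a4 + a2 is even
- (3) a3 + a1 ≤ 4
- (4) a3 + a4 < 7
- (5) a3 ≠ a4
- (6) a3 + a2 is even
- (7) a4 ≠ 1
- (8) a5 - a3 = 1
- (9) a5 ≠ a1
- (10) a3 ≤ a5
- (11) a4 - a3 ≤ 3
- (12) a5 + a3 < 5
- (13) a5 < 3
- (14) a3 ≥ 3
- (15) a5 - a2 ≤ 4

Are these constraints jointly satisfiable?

Unsatisfiable

From constraints 10 and 14: a5 ≥ a3 and a3 ≥ 3, so a5 ≥ 3. From constraint 13: a5 ≤ 2. But 2 < 3, so no value of a5 works.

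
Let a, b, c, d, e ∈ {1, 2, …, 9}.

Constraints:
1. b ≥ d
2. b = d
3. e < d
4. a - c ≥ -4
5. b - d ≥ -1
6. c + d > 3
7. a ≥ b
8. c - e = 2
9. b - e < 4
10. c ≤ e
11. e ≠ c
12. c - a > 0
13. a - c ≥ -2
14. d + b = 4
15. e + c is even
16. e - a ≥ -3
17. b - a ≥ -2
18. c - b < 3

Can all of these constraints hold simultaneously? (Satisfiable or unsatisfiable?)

Unsatisfiable

Constraints 1, 3, 7, 10, and 12 give d ≤ b, b ≤ a, a < c, c ≤ e, e < d. Chaining: d ≤ b ≤ a < c ≤ e < d, which forces d < d — impossible.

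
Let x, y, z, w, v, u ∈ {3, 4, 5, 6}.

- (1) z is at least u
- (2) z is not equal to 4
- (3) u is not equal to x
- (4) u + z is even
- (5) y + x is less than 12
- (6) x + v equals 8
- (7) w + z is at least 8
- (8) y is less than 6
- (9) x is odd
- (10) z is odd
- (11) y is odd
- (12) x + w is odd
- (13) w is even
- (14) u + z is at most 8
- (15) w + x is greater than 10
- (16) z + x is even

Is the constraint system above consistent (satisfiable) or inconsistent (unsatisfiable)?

Satisfiable

Try x = 5, y = 5, z = 5, w = 6, v = 3, u = 3.
Check constraint 5: y + x = 10; constraint 6: x + v = 8. The remaining constraints are straightforward to verify.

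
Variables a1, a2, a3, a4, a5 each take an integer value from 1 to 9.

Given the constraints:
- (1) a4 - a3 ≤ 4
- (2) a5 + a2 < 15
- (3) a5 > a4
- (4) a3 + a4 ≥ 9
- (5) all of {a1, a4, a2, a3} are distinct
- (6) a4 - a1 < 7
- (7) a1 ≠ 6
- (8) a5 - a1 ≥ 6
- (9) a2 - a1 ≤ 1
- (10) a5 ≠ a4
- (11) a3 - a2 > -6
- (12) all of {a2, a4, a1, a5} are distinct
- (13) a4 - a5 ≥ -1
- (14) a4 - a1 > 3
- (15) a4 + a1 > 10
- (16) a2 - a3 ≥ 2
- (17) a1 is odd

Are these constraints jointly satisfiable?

Constraints 1, 8, 9, 13, and 16 give a4 − a5 ≥ -1, a5 − a1 ≥ 6, a1 − a2 ≥ -1, a2 − a3 ≥ 2, a3 − a4 ≥ -4.
Adding all 5 inequalities: the left sides telescope to 0, and the right sides sum to (-1) + 6 + (-1) + 2 + (-4) = 2. So 0 ≥ 2, which is false.

Unsatisfiable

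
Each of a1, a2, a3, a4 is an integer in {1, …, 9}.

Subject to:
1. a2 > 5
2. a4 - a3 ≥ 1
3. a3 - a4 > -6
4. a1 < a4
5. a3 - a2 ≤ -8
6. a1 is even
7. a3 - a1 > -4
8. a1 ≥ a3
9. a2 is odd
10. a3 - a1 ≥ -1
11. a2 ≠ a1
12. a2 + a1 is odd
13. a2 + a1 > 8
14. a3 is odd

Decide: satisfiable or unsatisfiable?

Satisfiable

One satisfying assignment is a1 = 2, a2 = 9, a3 = 1, a4 = 4.
For the less obvious constraints — constraint 2: a4 - a3 = 3; constraint 3: a3 - a4 = -3 — and the others hold by inspection.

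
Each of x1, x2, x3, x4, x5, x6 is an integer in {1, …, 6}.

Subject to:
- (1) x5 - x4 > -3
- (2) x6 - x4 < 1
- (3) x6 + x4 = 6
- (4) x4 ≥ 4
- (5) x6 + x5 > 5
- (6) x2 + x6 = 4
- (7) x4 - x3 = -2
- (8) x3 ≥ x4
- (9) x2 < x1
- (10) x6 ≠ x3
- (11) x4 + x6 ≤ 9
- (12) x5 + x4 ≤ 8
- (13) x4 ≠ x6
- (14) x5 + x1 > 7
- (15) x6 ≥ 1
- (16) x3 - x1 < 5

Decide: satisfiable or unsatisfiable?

Setting (x1, x2, x3, x4, x5, x6) = (4, 2, 6, 4, 4, 2) satisfies everything: constraint 1: x5 - x4 = 0; constraint 2: x6 - x4 = -2; constraint 3: x6 + x4 = 6, and the others follow.

Satisfiable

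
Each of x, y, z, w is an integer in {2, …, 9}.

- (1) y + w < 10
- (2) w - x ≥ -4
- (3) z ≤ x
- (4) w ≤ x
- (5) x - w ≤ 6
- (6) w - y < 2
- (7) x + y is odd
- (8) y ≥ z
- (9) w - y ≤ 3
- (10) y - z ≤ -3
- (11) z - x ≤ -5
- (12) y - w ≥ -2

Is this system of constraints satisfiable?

Constraints 2, 9, 10, and 11 give y − w ≥ -3, w − x ≥ -4, x − z ≥ 5, z − y ≥ 3.
Adding all 4 inequalities: the left sides telescope to 0, and the right sides sum to (-3) + (-4) + 5 + 3 = 1. So 0 ≥ 1, which is false.

Unsatisfiable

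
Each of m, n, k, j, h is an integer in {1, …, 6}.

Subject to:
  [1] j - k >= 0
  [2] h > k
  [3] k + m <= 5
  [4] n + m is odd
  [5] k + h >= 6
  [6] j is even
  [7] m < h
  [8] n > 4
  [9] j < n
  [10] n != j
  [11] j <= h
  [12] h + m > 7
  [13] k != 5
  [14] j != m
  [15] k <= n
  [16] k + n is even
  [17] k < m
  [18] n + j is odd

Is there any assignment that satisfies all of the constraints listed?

The assignment m = 4, n = 5, k = 1, j = 2, h = 5 works:
  constraint 1 holds since j - k = 1.
  constraint 3 holds since k + m = 5.
The rest check out directly.

Satisfiable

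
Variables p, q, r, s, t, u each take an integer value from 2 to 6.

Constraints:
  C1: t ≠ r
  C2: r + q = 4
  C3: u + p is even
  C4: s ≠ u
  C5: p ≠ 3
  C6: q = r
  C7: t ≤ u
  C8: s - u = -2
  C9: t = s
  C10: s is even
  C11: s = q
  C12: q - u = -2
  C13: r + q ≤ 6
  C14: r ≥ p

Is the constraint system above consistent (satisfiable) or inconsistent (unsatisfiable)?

Unsatisfiable

From constraints 6, 9, and 11, t = s = q = r, so t = r. But constraint 1 says t ≠ r. Contradiction.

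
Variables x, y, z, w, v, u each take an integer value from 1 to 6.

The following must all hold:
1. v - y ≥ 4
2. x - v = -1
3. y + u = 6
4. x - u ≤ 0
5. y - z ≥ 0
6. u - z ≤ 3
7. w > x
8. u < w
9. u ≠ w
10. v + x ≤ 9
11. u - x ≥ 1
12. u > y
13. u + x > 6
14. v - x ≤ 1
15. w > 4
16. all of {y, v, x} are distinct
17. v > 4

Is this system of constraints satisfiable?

Constraints 1, 5, 6, 11, and 14 give y − z ≥ 0, z − u ≥ -3, u − x ≥ 1, x − v ≥ -1, v − y ≥ 4.
Adding all 5 inequalities: the left sides telescope to 0, and the right sides sum to 0 + (-3) + 1 + (-1) + 4 = 1. So 0 ≥ 1, which is false.

Unsatisfiable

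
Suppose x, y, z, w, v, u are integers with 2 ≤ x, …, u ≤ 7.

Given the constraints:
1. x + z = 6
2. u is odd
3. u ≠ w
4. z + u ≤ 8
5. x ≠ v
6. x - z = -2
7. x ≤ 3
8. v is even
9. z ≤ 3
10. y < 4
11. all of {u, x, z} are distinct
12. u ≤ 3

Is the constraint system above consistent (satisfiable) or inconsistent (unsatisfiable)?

Unsatisfiable

Constraints 7, 9, and 12 confine each of u, x, z to the 2 values {2, 3} (the domain already gives each ≥ 2).
Constraint 11 requires all 3 of them to be distinct, but only 2 values are available — impossible by the pigeonhole principle.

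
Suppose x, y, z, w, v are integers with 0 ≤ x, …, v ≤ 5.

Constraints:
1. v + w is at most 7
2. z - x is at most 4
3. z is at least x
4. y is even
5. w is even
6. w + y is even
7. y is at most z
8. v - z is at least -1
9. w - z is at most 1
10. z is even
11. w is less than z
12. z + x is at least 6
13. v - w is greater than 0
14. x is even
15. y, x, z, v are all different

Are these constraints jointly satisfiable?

Take x = 2, y = 0, z = 4, w = 2, v = 5. Then constraint 1: v + w = 7; constraint 2: z - x = 2; constraint 8: v - z = 1, and every other listed constraint is also met.

Satisfiable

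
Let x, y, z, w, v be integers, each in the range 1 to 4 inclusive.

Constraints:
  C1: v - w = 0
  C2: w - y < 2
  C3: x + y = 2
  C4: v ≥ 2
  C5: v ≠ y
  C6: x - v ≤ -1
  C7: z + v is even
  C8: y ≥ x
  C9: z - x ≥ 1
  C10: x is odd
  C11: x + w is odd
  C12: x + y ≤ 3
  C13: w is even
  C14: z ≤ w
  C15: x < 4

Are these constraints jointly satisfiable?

Satisfiable

Try x = 1, y = 1, z = 2, w = 2, v = 2.
Check constraint 1: v - w = 0; constraint 2: w - y = 1. The remaining constraints are straightforward to verify.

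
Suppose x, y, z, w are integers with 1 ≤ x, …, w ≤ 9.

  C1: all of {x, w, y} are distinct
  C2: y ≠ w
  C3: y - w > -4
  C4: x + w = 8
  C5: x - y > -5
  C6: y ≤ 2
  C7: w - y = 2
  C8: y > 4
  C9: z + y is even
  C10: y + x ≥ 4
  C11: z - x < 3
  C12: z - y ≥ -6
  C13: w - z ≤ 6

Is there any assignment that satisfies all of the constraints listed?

Unsatisfiable

From constraint 8: y ≥ 5. From constraint 6: y ≤ 2. But 2 < 5, so no value of y works.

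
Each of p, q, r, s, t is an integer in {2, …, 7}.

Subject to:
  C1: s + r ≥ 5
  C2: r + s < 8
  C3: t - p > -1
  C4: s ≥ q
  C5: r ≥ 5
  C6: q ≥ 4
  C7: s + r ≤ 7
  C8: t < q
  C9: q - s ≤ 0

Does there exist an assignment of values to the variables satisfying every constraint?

Unsatisfiable

From constraints 4 and 6: s ≥ q ≥ 4. From constraint 5: r ≥ 5. Hence s + r ≥ 9. But constraint 7 requires s + r ≤ 7, and 7 < 9. Contradiction.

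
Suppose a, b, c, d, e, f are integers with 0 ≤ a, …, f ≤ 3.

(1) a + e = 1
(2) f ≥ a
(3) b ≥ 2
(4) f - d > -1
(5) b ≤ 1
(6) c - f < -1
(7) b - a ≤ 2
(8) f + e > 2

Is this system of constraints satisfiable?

From constraint 3: b ≥ 2. From constraint 5: b ≤ 1. But 1 < 2, so no value of b works.

Unsatisfiable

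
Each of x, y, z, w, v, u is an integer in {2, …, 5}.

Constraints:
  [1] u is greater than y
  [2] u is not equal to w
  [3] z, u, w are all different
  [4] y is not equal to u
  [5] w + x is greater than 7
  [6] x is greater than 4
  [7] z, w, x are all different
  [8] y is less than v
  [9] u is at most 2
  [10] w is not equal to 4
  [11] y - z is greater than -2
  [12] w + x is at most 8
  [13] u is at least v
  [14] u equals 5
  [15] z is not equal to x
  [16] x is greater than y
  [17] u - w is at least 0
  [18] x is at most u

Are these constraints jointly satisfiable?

Unsatisfiable

From constraint 6: x ≥ 5. From constraints 9 and 18: x ≤ u and u ≤ 2, so x ≤ 2. But 2 < 5, so no value of x works.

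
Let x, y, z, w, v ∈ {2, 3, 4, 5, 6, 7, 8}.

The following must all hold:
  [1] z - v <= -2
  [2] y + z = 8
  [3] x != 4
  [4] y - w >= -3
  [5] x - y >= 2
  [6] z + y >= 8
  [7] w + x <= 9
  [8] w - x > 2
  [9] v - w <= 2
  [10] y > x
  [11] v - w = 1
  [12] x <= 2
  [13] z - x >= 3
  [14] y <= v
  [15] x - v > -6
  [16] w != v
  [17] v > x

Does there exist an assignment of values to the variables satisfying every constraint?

Unsatisfiable

Constraints 1, 4, 5, 9, and 13 give y − w ≥ -3, w − v ≥ -2, v − z ≥ 2, z − x ≥ 3, x − y ≥ 2.
Adding all 5 inequalities: the left sides telescope to 0, and the right sides sum to (-3) + (-2) + 2 + 3 + 2 = 2. So 0 ≥ 2, which is false.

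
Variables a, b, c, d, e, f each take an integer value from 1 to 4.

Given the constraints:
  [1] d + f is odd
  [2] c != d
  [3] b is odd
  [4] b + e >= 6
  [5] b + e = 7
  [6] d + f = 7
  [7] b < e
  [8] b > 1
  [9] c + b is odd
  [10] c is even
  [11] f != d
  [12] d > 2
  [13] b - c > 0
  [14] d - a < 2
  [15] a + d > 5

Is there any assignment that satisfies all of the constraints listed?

Try a = 4, b = 3, c = 2, d = 4, e = 4, f = 3.
Check constraint 4: b + e = 7; constraint 5: b + e = 7. The remaining constraints are straightforward to verify.

Satisfiable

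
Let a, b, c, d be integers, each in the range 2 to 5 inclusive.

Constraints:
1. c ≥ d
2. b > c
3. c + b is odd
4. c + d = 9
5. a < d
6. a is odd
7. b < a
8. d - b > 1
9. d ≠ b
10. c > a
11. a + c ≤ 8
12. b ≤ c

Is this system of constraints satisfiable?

Unsatisfiable

Constraints 1, 2, 5, and 7 give c < b, b < a, a < d, d ≤ c. Chaining: c < b < a < d ≤ c, which forces c < c — impossible.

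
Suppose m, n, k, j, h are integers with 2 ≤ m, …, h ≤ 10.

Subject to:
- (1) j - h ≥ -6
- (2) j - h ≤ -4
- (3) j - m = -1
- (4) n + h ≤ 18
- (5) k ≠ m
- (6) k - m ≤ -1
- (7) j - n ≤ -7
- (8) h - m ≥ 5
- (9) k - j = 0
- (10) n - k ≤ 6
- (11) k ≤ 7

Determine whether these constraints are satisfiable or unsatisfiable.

Constraints 1, 6, 7, 8, and 10 give h − m ≥ 5, m − k ≥ 1, k − n ≥ -6, n − j ≥ 7, j − h ≥ -6.
Adding all 5 inequalities: the left sides telescope to 0, and the right sides sum to 5 + 1 + (-6) + 7 + (-6) = 1. So 0 ≥ 1, which is false.

Unsatisfiable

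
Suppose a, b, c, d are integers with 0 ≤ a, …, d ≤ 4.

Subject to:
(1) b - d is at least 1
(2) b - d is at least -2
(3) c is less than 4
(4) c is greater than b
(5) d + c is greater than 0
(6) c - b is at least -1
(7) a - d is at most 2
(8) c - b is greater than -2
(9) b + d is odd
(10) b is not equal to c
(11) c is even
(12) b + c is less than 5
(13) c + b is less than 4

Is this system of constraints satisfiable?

Satisfiable

Take a = 0, b = 1, c = 2, d = 0. Then constraint 1: b - d = 1; constraint 2: b - d = 1; constraint 5: d + c = 2, and every other listed constraint is also met.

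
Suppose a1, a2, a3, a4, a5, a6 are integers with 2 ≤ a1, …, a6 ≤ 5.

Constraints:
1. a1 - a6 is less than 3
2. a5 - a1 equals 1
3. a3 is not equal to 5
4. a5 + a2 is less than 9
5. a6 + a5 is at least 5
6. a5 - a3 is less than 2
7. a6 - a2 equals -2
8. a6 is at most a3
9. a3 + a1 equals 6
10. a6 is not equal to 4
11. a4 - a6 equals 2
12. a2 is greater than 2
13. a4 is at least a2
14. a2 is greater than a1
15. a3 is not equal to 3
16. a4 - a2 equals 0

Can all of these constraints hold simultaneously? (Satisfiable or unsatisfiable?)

Setting (a1, a2, a3, a4, a5, a6) = (2, 4, 4, 4, 3, 2) satisfies everything: constraint 1: a1 - a6 = 0; constraint 2: a5 - a1 = 1, and the others follow.

Satisfiable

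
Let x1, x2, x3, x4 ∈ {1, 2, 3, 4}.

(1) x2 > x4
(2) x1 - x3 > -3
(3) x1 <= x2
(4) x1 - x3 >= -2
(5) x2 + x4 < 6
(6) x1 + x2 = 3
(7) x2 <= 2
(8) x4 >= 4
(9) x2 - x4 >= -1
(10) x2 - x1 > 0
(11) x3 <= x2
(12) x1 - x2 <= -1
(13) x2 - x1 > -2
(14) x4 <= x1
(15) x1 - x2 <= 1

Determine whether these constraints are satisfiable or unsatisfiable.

Unsatisfiable

From constraints 8 and 14: x1 ≥ x4 and x4 ≥ 4, so x1 ≥ 4. From constraints 3 and 7: x1 ≤ x2 and x2 ≤ 2, so x1 ≤ 2. But 2 < 4, so no value of x1 works.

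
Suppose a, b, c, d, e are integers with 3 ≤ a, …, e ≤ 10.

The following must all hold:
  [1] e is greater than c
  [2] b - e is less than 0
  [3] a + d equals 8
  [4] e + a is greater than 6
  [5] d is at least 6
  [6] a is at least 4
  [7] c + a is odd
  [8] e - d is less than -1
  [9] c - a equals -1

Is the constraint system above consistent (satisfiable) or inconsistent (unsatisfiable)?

From constraint 6: a ≥ 4. From constraint 5: d ≥ 6. Hence a + d ≥ 10. But constraint 3 requires a + d = 8, and 8 < 10. Contradiction.

Unsatisfiable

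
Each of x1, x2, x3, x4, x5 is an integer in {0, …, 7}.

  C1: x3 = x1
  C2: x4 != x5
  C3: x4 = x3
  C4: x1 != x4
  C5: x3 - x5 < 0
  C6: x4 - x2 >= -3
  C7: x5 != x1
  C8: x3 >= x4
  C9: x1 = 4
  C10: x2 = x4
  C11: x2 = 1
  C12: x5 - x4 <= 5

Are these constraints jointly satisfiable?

Unsatisfiable

Constraint 11 fixes x2 = 1 and constraint 9 fixes x1 = 4. Constraints 1, 3, and 10 give x2 = x4 = x3 = x1, so x2 = x1. But 1 ≠ 4 — contradiction.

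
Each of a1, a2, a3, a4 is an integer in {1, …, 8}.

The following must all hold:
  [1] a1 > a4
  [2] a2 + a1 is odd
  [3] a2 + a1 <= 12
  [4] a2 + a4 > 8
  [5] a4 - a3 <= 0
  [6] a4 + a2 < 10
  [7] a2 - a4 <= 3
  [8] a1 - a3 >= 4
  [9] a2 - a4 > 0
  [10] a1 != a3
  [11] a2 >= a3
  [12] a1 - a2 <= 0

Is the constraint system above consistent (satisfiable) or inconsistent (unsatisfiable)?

Unsatisfiable

Constraints 5, 7, 8, and 12 give a3 − a4 ≥ 0, a4 − a2 ≥ -3, a2 − a1 ≥ 0, a1 − a3 ≥ 4.
Adding all 4 inequalities: the left sides telescope to 0, and the right sides sum to 0 + (-3) + 0 + 4 = 1. So 0 ≥ 1, which is false.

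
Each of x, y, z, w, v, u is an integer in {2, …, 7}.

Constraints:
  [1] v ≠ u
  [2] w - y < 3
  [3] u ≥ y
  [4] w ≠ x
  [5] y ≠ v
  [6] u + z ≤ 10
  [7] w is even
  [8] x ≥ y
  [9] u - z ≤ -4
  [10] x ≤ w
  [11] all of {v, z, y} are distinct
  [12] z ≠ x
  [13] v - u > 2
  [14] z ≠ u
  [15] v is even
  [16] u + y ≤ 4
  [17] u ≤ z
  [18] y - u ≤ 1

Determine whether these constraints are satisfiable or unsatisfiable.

Setting (x, y, z, w, v, u) = (2, 2, 7, 4, 6, 2) satisfies everything: constraint 2: w - y = 2; constraint 6: u + z = 9; constraint 9: u - z = -5, and the others follow.

Satisfiable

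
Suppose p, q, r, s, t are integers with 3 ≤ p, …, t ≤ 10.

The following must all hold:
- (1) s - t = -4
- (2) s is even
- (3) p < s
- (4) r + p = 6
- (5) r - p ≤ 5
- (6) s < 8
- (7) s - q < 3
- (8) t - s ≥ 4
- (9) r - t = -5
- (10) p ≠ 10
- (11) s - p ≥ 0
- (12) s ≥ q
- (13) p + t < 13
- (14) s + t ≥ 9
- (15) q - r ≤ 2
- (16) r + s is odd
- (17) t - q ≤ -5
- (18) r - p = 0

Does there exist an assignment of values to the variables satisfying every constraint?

Constraints 5, 8, 11, 15, and 17 give r − q ≥ -2, q − t ≥ 5, t − s ≥ 4, s − p ≥ 0, p − r ≥ -5.
Adding all 5 inequalities: the left sides telescope to 0, and the right sides sum to (-2) + 5 + 4 + 0 + (-5) = 2. So 0 ≥ 2, which is false.

Unsatisfiable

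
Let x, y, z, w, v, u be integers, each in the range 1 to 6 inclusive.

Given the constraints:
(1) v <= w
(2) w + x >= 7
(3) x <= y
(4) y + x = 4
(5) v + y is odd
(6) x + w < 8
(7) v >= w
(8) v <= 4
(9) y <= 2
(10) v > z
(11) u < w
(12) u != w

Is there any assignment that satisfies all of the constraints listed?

From constraints 7 and 8: w ≤ v ≤ 4. From constraints 3 and 9: x ≤ y ≤ 2. Hence w + x ≤ 6. But constraint 2 requires w + x ≥ 7, and 7 > 6. Contradiction.

Unsatisfiable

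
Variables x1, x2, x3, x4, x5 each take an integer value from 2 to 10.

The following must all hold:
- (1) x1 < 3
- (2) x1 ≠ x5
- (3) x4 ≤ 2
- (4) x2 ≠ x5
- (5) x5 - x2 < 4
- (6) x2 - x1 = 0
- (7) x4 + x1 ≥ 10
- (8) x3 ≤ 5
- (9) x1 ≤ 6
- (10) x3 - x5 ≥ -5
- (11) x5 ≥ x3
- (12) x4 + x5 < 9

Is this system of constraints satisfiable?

From constraint 3: x4 ≤ 2. From constraint 9: x1 ≤ 6. Hence x4 + x1 ≤ 8. But constraint 7 requires x4 + x1 ≥ 10, and 10 > 8. Contradiction.

Unsatisfiable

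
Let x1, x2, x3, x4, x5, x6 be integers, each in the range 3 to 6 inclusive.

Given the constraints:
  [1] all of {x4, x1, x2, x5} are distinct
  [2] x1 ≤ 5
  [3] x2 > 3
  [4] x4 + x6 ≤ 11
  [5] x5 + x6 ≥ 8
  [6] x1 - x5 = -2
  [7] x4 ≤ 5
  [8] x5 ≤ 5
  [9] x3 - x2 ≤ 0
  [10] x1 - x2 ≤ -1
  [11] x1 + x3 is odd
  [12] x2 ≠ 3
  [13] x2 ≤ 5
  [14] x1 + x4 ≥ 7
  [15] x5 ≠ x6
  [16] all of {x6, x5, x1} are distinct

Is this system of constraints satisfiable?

Constraints 2, 7, 8, and 13 confine each of x4, x1, x2, x5 to the 3 values {3, …, 5} (the domain already gives each ≥ 3).
Constraint 1 requires all 4 of them to be distinct, but only 3 values are available — impossible by the pigeonhole principle.

Unsatisfiable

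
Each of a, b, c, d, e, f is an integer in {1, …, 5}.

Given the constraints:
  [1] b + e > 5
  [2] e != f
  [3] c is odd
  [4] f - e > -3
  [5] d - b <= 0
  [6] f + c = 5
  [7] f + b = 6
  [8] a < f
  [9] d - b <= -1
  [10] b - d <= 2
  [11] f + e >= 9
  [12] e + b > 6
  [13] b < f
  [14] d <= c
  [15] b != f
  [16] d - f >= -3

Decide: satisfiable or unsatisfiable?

Satisfiable

Try a = 2, b = 2, c = 1, d = 1, e = 5, f = 4.
Check constraint 1: b + e = 7; constraint 4: f - e = -1. The remaining constraints are straightforward to verify.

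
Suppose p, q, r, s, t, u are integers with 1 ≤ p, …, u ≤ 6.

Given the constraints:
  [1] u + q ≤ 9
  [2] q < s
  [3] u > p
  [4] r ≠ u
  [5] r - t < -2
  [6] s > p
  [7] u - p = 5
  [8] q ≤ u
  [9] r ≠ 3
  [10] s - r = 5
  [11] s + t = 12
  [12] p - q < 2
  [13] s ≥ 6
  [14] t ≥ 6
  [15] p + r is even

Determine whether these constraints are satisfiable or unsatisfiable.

Setting (p, q, r, s, t, u) = (1, 1, 1, 6, 6, 6) satisfies everything: constraint 1: u + q = 7; constraint 5: r - t = -5; constraint 7: u - p = 5, and the others follow.

Satisfiable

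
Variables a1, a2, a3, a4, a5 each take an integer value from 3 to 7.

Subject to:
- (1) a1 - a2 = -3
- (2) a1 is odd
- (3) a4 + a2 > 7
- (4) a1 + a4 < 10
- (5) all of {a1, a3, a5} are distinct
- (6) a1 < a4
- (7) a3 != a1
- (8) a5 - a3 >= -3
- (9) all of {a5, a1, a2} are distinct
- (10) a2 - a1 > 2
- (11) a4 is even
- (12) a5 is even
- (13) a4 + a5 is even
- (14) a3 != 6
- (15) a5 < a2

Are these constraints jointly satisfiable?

Satisfiable

Try a1 = 3, a2 = 6, a3 = 7, a4 = 4, a5 = 4.
Check constraint 1: a1 - a2 = -3; constraint 3: a4 + a2 = 10; constraint 4: a1 + a4 = 7. The remaining constraints are straightforward to verify.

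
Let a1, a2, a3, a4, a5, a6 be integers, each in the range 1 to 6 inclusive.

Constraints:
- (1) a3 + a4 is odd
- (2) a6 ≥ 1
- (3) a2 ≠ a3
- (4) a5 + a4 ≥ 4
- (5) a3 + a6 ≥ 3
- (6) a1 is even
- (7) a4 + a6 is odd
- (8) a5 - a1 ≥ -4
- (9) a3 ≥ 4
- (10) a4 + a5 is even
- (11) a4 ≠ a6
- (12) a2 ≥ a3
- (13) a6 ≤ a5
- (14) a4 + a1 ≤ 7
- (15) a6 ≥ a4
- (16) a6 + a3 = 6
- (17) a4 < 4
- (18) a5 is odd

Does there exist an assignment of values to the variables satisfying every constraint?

Take a1 = 6, a2 = 6, a3 = 4, a4 = 1, a5 = 3, a6 = 2. Then constraint 4: a5 + a4 = 4; constraint 5: a3 + a6 = 6; constraint 8: a5 - a1 = -3, and every other listed constraint is also met.

Satisfiable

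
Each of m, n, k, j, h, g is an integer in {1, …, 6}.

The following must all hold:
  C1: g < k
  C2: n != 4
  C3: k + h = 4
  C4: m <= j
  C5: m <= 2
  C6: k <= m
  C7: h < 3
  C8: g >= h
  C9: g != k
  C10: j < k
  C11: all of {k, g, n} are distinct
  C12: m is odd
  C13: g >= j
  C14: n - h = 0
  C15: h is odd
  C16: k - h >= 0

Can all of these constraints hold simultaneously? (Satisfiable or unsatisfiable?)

Unsatisfiable

Constraints 1, 4, 6, and 13 give k ≤ m, m ≤ j, j ≤ g, g < k. Chaining: k ≤ m ≤ j ≤ g < k, which forces k < k — impossible.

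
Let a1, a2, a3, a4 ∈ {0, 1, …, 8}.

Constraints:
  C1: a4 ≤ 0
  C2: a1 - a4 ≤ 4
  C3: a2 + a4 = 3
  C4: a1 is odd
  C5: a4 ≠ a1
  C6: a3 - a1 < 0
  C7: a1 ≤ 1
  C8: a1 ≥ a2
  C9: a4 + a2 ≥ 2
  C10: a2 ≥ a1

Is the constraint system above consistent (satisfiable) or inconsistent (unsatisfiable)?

Unsatisfiable

From constraints 7 and 8: a2 ≤ a1 ≤ 1. From constraint 1: a4 ≤ 0. Hence a2 + a4 ≤ 1. But constraint 3 requires a2 + a4 = 3, and 3 > 1. Contradiction.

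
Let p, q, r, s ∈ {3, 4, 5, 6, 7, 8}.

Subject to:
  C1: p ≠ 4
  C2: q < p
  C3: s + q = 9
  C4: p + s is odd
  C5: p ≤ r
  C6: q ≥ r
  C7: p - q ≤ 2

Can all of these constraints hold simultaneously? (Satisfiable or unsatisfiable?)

Unsatisfiable

Constraints 2, 5, and 6 give r ≤ q, q < p, p ≤ r. Chaining: r ≤ q < p ≤ r, which forces r < r — impossible.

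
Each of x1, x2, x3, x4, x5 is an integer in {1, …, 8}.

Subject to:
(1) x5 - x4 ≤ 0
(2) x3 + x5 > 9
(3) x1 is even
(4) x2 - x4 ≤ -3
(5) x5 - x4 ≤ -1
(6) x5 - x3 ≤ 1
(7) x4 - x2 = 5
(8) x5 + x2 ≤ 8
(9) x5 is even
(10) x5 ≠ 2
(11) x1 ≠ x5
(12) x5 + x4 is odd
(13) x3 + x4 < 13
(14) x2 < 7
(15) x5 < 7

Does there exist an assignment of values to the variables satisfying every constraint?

One satisfying assignment is x1 = 2, x2 = 2, x3 = 5, x4 = 7, x5 = 6.
For the less obvious constraints — constraint 1: x5 - x4 = -1; constraint 2: x3 + x5 = 11; constraint 4: x2 - x4 = -5 — and the others hold by inspection.

Satisfiable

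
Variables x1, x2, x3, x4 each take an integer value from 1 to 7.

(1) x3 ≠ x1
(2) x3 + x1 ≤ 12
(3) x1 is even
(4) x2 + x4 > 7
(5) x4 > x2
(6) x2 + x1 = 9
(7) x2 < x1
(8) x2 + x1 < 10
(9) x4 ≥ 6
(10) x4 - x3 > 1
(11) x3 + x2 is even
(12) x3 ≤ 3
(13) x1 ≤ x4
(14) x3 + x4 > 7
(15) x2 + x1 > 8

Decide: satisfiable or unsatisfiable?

The assignment x1 = 6, x2 = 3, x3 = 3, x4 = 7 works:
  constraint 2 holds since x3 + x1 = 9.
  constraint 4 holds since x2 + x4 = 10.
  constraint 6 holds since x2 + x1 = 9.
The rest check out directly.

Satisfiable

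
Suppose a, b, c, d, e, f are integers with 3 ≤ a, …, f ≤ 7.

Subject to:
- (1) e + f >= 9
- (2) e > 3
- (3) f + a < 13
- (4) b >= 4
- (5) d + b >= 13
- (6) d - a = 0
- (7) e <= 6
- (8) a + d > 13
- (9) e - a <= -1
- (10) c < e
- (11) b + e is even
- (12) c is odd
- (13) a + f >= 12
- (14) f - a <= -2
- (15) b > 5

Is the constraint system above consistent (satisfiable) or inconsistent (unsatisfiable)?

Take a = 7, b = 7, c = 3, d = 7, e = 5, f = 5. Then constraint 1: e + f = 10; constraint 3: f + a = 12; constraint 5: d + b = 14, and every other listed constraint is also met.

Satisfiable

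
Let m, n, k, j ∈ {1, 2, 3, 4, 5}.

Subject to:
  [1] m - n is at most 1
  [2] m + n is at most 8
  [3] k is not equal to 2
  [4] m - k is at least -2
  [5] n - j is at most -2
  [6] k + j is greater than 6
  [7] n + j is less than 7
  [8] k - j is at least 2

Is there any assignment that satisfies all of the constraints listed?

Constraints 1, 4, 5, and 8 give k − j ≥ 2, j − n ≥ 2, n − m ≥ -1, m − k ≥ -2.
Adding all 4 inequalities: the left sides telescope to 0, and the right sides sum to 2 + 2 + (-1) + (-2) = 1. So 0 ≥ 1, which is false.

Unsatisfiable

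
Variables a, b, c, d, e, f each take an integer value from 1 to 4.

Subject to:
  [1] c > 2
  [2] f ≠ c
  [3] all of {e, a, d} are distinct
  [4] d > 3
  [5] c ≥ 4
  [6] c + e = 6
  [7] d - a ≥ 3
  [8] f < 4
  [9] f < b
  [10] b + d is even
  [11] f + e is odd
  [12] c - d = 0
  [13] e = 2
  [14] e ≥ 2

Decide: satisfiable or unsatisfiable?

The assignment a = 1, b = 2, c = 4, d = 4, e = 2, f = 1 works:
  constraint 6 holds since c + e = 6.
  constraint 7 holds since d - a = 3.
The rest check out directly.

Satisfiable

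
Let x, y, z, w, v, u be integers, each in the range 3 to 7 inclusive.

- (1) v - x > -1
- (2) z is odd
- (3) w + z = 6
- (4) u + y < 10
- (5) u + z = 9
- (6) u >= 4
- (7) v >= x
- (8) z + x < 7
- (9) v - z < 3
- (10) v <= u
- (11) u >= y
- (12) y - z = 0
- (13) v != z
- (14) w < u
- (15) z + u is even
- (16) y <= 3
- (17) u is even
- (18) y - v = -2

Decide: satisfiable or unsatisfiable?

Constraint 2 makes z odd and constraint 17 makes u even, so z + u must be odd. Constraint 15 says z + u is even — contradiction.

Unsatisfiable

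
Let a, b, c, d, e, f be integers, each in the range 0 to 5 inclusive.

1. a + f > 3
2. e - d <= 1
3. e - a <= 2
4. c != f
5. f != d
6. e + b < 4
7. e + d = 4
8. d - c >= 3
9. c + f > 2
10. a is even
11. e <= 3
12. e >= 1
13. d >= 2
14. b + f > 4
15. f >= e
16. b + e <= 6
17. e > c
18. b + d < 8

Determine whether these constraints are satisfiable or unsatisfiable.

Satisfiable

Setting (a, b, c, d, e, f) = (0, 2, 0, 3, 1, 4) satisfies everything: constraint 1: a + f = 4; constraint 2: e - d = -2; constraint 3: e - a = 1, and the others follow.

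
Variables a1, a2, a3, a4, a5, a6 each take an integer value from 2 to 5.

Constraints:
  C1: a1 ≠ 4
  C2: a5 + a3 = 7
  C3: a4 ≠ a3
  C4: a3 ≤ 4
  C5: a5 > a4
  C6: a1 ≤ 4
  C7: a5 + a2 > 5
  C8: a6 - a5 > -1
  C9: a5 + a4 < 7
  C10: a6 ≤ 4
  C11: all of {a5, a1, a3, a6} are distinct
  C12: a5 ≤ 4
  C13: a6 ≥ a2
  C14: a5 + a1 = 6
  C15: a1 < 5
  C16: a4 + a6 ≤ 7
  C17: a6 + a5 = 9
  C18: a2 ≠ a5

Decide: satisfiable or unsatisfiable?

Unsatisfiable

Constraints 4, 6, 10, and 12 confine each of a5, a1, a3, a6 to the 3 values {2, …, 4} (the domain already gives each ≥ 2).
Constraint 11 requires all 4 of them to be distinct, but only 3 values are available — impossible by the pigeonhole principle.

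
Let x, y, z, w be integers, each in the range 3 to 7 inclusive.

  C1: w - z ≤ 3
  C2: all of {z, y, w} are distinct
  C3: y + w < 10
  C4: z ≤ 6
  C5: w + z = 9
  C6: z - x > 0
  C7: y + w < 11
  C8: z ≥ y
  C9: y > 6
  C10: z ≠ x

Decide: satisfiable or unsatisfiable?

Unsatisfiable

From constraint 9: y ≥ 7. From constraints 4 and 8: y ≤ z and z ≤ 6, so y ≤ 6. But 6 < 7, so no value of y works.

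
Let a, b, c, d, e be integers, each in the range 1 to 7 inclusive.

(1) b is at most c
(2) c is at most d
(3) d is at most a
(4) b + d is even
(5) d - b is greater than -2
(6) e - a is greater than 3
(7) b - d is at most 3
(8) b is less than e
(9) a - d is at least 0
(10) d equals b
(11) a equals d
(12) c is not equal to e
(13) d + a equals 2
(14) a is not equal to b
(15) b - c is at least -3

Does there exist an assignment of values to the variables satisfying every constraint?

From constraints 10 and 11, a = d = b, so a = b. But constraint 14 says a ≠ b. Contradiction.

Unsatisfiable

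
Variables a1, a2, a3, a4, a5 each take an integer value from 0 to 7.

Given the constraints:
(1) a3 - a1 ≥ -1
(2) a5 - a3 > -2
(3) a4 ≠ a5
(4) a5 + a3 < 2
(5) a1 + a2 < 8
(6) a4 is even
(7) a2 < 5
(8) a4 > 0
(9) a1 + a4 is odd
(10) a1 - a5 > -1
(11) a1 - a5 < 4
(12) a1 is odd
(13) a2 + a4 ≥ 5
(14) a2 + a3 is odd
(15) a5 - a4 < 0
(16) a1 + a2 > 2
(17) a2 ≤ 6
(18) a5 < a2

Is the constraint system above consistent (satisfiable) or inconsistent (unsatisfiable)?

Satisfiable

Setting (a1, a2, a3, a4, a5) = (1, 4, 1, 2, 0) satisfies everything: constraint 1: a3 - a1 = 0; constraint 2: a5 - a3 = -1; constraint 4: a5 + a3 = 1, and the others follow.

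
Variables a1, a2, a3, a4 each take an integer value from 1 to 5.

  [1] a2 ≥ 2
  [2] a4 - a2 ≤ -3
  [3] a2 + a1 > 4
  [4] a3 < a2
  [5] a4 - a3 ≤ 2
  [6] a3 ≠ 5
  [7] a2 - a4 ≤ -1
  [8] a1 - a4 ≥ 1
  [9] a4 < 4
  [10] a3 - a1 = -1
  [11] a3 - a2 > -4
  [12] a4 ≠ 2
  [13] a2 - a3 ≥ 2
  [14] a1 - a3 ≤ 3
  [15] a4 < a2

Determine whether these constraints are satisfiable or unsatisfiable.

Constraints 7, 8, 13, and 14 give a2 − a3 ≥ 2, a3 − a1 ≥ -3, a1 − a4 ≥ 1, a4 − a2 ≥ 1.
Adding all 4 inequalities: the left sides telescope to 0, and the right sides sum to 2 + (-3) + 1 + 1 = 1. So 0 ≥ 1, which is false.

Unsatisfiable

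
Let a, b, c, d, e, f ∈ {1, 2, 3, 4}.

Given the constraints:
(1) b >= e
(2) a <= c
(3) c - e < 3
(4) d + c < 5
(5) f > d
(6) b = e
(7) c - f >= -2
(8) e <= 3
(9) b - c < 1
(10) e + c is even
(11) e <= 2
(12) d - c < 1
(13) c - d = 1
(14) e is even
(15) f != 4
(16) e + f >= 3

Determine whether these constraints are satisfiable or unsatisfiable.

One satisfying assignment is a = 1, b = 2, c = 2, d = 1, e = 2, f = 3.
For the less obvious constraints — constraint 3: c - e = 0; constraint 4: d + c = 3; constraint 7: c - f = -1 — and the others hold by inspection.

Satisfiable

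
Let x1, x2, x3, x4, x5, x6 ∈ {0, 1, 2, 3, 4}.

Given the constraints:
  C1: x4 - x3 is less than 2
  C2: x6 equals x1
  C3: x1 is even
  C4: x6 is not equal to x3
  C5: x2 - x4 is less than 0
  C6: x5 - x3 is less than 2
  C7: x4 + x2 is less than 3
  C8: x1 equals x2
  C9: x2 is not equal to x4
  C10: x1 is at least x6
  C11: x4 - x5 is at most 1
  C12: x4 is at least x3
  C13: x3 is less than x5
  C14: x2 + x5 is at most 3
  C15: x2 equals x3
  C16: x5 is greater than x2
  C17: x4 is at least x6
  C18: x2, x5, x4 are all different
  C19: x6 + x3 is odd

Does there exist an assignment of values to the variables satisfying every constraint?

From constraints 2, 8, and 15, x6 = x1 = x2 = x3, so x6 = x3. But constraint 4 says x6 ≠ x3. Contradiction.

Unsatisfiable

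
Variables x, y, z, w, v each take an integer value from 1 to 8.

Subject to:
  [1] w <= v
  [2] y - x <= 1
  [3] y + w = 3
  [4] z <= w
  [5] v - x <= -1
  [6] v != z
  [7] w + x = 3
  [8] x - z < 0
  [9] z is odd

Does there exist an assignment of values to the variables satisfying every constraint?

Constraints 1, 4, 5, and 8 give x < z, z ≤ w, w ≤ v, v < x. Chaining: x < z ≤ w ≤ v < x, which forces x < x — impossible.

Unsatisfiable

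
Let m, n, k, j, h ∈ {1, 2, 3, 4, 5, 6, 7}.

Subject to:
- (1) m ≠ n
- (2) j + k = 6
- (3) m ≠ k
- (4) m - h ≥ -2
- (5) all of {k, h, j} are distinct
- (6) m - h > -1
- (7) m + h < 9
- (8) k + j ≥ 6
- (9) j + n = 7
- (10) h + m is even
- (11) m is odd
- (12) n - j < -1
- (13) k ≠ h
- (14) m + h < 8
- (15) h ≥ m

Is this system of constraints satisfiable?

One satisfying assignment is m = 3, n = 2, k = 1, j = 5, h = 3.
For the less obvious constraints — constraint 2: j + k = 6; constraint 4: m - h = 0; constraint 6: m - h = 0 — and the others hold by inspection.

Satisfiable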